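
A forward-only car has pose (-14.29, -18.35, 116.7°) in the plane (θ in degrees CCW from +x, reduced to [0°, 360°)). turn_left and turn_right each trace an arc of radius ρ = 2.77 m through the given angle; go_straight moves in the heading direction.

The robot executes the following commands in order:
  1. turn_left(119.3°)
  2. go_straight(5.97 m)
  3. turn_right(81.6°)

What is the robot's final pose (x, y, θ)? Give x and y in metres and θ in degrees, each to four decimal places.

set_pose: (x, y, θ) = (-14.2900, -18.3500, 116.7000°), ρ = 2.77
turn_left(119.3°): centre at ρ to the left, rotate +119.3° → (-19.0611, -18.0456, 236.0000°)
go_straight(5.97): x += 5.97·cos θ, y += 5.97·sin θ → (-22.3995, -22.9950, 236.0000°)
turn_right(81.6°): centre at ρ to the right, rotate −81.6° → (-25.8928, -23.9441, 154.4000°)

(-25.8928, -23.9441, 154.4000°)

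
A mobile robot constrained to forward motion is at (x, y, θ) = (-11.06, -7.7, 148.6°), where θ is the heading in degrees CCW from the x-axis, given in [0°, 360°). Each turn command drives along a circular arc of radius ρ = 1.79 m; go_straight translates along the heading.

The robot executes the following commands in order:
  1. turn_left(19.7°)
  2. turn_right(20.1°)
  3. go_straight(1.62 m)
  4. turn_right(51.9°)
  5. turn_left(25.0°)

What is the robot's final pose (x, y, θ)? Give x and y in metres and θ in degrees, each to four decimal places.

(-14.6724, -4.3315, 121.3000°)

set_pose: (x, y, θ) = (-11.0600, -7.7000, 148.6000°), ρ = 1.79
turn_left(19.7°): centre at ρ to the left, rotate +19.7° → (-11.6296, -7.4750, 168.3000°)
turn_right(20.1°): centre at ρ to the right, rotate −20.1° → (-12.2099, -7.2435, 148.2000°)
go_straight(1.62): x += 1.62·cos θ, y += 1.62·sin θ → (-13.5867, -6.3899, 148.2000°)
turn_right(51.9°): centre at ρ to the right, rotate −51.9° → (-14.4226, -5.0650, 96.3000°)
turn_left(25.0°): centre at ρ to the left, rotate +25.0° → (-14.6724, -4.3315, 121.3000°)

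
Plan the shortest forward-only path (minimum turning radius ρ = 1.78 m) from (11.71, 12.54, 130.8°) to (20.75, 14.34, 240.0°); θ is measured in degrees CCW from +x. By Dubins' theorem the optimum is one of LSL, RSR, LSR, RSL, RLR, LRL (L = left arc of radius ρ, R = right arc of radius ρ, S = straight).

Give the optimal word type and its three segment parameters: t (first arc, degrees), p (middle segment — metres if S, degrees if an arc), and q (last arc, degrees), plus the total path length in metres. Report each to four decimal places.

RSR: t = 116.8589°, p = 6.3377 m, q = 133.9411°, L = 14.1293 m

Let ψ = atan2(Δy, Δx) = atan2(1.80, 9.04) = 11.2612° be the start→goal bearing.
Normalize: d = |goal − start| / ρ = 9.217462/1.78 = 5.178349, α = (θ_start − ψ) mod 360° = 119.5388° = 2.086346 rad, β = (θ_goal − ψ) mod 360° = 228.7388° = 3.992246 rad.
Common terms: sin α = 0.870022, cos α = -0.493013, sin β = -0.751711, cos β = -0.659492, cos(α−β) = -0.328867, d² = 26.815301. Work in radians in the unit-radius frame; every candidate has L = ρ·(t + p + q).
LSL: p² = 2 + d² − 2cos(α−β) + 2d(sin α − sin β) = 46.268834; p = √p² = 6.802120; φ = atan2(cos β − cos α, d + sin α − sin β) = -0.024477 rad; t = (φ − α) mod 2π = 4.172362 rad, q = (β − φ) mod 2π = 4.016723 rad → L = 1.78·(4.172362 + 6.802120 + 4.016723) = 1.78·14.991205 = 26.684344 m
RSR: p² = 2 + d² − 2cos(α−β) + 2d(sin β − sin α) = 12.677234; p = √p² = 3.560510; φ = atan2(cos α − cos β, d − sin α + sin β) = 0.046774 rad; t = (α − φ) mod 2π = 2.039572 rad, q = (φ − β) mod 2π = 2.337714 rad → L = 1.78·(2.039572 + 3.560510 + 2.337714) = 1.78·7.937796 = 14.129277 m
LSR: p² = d² − 2 + 2cos(α−β) + 2d(sin α + sin β) = 25.382874; p = √p² = 5.038142; φ = atan2(−cos α − cos β, d + sin α + sin β) − atan2(−2, p) = 0.592144 rad; t = (φ − α) mod 2π = 4.788984 rad, q = (φ − β) mod 2π = 2.883084 rad → L = 1.78·(4.788984 + 5.038142 + 2.883084) = 1.78·12.710210 = 22.624173 m
RSL: p² = d² − 2 + 2cos(α−β) − 2d(sin α + sin β) = 22.932261; p = √p² = 4.788764; φ = atan2(cos α + cos β, d − sin α − sin β) − atan2(2, p) = -0.619570 rad; t = (α − φ) mod 2π = 2.705916 rad, q = (β − φ) mod 2π = 4.611815 rad → L = 1.78·(2.705916 + 4.788764 + 4.611815) = 1.78·12.106495 = 21.549561 m
RLR: c = (6 − d² + 2cos(α−β) + 2d(sin α − sin β))/8 = -0.584654; p = 2π − arccos c = 4.087935 rad; φ = atan2(cos α − cos β, d − sin α + sin β) = 0.046774 rad; t = (α − φ + p/2) mod 2π = 4.083540 rad, q = (α − β − t + p) mod 2π = 4.381681 rad → L = 1.78·(4.083540 + 4.087935 + 4.381681) = 1.78·12.553156 = 22.344618 m
LRL: c = (6 − d² + 2cos(α−β) − 2d(sin α − sin β))/8 = -4.783604, |c| > 1 → infeasible
Shortest: RSR with L = 14.129277 m ≈ 14.1293 m
Convert RSR to answer units (arcs ×180/π): t = 2.039572·180/π = 116.8589°, p = ρ·p = 1.78·3.560510 = 6.3377 m, q = 2.337714·180/π = 133.9411°, L = 14.1293 m.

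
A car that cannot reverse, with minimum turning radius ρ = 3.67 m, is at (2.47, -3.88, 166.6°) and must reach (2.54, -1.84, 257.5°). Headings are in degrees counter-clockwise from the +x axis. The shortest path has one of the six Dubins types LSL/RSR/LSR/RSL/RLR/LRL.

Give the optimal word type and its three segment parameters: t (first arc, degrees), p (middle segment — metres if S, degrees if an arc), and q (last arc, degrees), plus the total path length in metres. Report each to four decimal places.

LRL: t = 33.6302°, p = 306.6226°, q = 3.8924°, L = 22.0437 m

Let ψ = atan2(Δy, Δx) = atan2(2.04, 0.07) = 88.0347° be the start→goal bearing.
Normalize: d = |goal − start| / ρ = 2.041201/3.67 = 0.556185, α = (θ_start − ψ) mod 360° = 78.5653° = 1.371222 rad, β = (θ_goal − ψ) mod 360° = 169.4653° = 2.957727 rad.
Common terms: sin α = 0.980151, cos α = 0.198252, sin β = 0.182832, cos β = -0.983144, cos(α−β) = -0.015707, d² = 0.309342. Work in radians in the unit-radius frame; every candidate has L = ρ·(t + p + q).
LSL: p² = 2 + d² − 2cos(α−β) + 2d(sin α − sin β) = 3.227672; p = √p² = 1.796572; φ = atan2(cos β − cos α, d + sin α − sin β) = -0.717606 rad; t = (φ − α) mod 2π = 4.194356 rad, q = (β − φ) mod 2π = 3.675333 rad → L = 3.67·(4.194356 + 1.796572 + 3.675333) = 3.67·9.666262 = 35.475181 m
RSR: p² = 2 + d² − 2cos(α−β) + 2d(sin β − sin α) = 1.453842; p = √p² = 1.205754; φ = atan2(cos α − cos β, d − sin α + sin β) = 1.772140 rad; t = (α − φ) mod 2π = 5.882268 rad, q = (φ − β) mod 2π = 5.097599 rad → L = 3.67·(5.882268 + 1.205754 + 5.097599) = 3.67·12.185620 = 44.721225 m
LSR: p² = d² − 2 + 2cos(α−β) + 2d(sin α + sin β) = -0.428404 < 0 → infeasible
RSL: p² = d² − 2 + 2cos(α−β) − 2d(sin α + sin β) = -3.015741 < 0 → infeasible
RLR: c = (6 − d² + 2cos(α−β) + 2d(sin α − sin β))/8 = 0.818270; p = 2π − arccos c = 5.670784 rad; φ = atan2(cos α − cos β, d − sin α + sin β) = 1.772140 rad; t = (α − φ + p/2) mod 2π = 2.434474 rad, q = (α − β − t + p) mod 2π = 1.649805 rad → L = 3.67·(2.434474 + 5.670784 + 1.649805) = 3.67·9.755063 = 35.801080 m
LRL: c = (6 − d² + 2cos(α−β) − 2d(sin α − sin β))/8 = 0.596541; p = 2π − arccos c = 5.351573 rad; φ = atan2(cos β − cos α, d + sin α − sin β) = -0.717606 rad; t = (φ − α + p/2) mod 2π = 0.586958 rad, q = (β − α − t + p) mod 2π = 0.067935 rad → L = 3.67·(0.586958 + 5.351573 + 0.067935) = 3.67·6.006466 = 22.043729 m
Shortest: LRL with L = 22.043729 m ≈ 22.0437 m
Convert LRL to answer units (arcs ×180/π): t = 0.586958·180/π = 33.6302°, p = 5.351573·180/π = 306.6226°, q = 0.067935·180/π = 3.8924°, L = 22.0437 m.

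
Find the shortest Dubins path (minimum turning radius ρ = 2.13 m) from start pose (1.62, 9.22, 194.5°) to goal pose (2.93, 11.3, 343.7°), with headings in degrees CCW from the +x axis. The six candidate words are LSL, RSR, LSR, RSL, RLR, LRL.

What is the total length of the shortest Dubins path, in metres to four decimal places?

Let ψ = atan2(Δy, Δx) = atan2(2.08, 1.31) = 57.7970° be the start→goal bearing.
Normalize: d = |goal − start| / ρ = 2.458150/2.13 = 1.154061, α = (θ_start − ψ) mod 360° = 136.7030° = 2.385918 rad, β = (θ_goal − ψ) mod 360° = 285.9030° = 4.989949 rad.
Common terms: sin α = 0.685780, cos α = -0.727809, sin β = -0.961727, cos β = 0.274010, cos(α−β) = -0.858960, d² = 1.331857. Work in radians in the unit-radius frame; every candidate has L = ρ·(t + p + q).
LSL: p² = 2 + d² − 2cos(α−β) + 2d(sin α − sin β) = 8.852422; p = √p² = 2.975302; φ = atan2(cos β − cos α, d + sin α − sin β) = 0.343423 rad; t = (φ − α) mod 2π = 4.240690 rad, q = (β − φ) mod 2π = 4.646527 rad → L = 2.13·(4.240690 + 2.975302 + 4.646527) = 2.13·11.862519 = 25.267165 m
RSR: p² = 2 + d² − 2cos(α−β) + 2d(sin β − sin α) = 1.247131; p = √p² = 1.116750; φ = atan2(cos α − cos β, d − sin α + sin β) = -2.028466 rad; t = (α − φ) mod 2π = 4.414384 rad, q = (φ − β) mod 2π = 5.547955 rad → L = 2.13·(4.414384 + 1.116750 + 5.547955) = 2.13·11.079089 = 23.598460 m
LSR: p² = d² − 2 + 2cos(α−β) + 2d(sin α + sin β) = -3.022983 < 0 → infeasible
RSL: p² = d² − 2 + 2cos(α−β) − 2d(sin α + sin β) = -1.749144 < 0 → infeasible
RLR: c = (6 − d² + 2cos(α−β) + 2d(sin α − sin β))/8 = 0.844109; p = 2π − arccos c = 5.717290 rad; φ = atan2(cos α − cos β, d − sin α + sin β) = -2.028466 rad; t = (α − φ + p/2) mod 2π = 0.989843 rad, q = (α − β − t + p) mod 2π = 2.123415 rad → L = 2.13·(0.989843 + 5.717290 + 2.123415) = 2.13·8.830548 = 18.809067 m
LRL: c = (6 − d² + 2cos(α−β) − 2d(sin α − sin β))/8 = -0.106553; p = 2π − arccos c = 4.605634 rad; φ = atan2(cos β − cos α, d + sin α − sin β) = 0.343423 rad; t = (φ − α + p/2) mod 2π = 0.260321 rad, q = (β − α − t + p) mod 2π = 0.666158 rad → L = 2.13·(0.260321 + 4.605634 + 0.666158) = 2.13·5.532113 = 11.783401 m
Shortest: LRL with L = 11.783401 m ≈ 11.7834 m

11.7834 m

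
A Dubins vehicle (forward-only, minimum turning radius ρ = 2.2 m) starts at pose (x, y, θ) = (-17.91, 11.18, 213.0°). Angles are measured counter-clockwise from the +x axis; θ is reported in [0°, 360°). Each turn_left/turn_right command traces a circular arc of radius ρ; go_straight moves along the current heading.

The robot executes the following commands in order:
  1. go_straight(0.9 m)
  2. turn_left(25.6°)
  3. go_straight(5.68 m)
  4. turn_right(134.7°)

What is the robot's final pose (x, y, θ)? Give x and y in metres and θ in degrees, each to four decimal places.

set_pose: (x, y, θ) = (-17.9100, 11.1800, 213.0000°), ρ = 2.2
go_straight(0.9): x += 0.9·cos θ, y += 0.9·sin θ → (-18.6648, 10.6898, 213.0000°)
turn_left(25.6°): centre at ρ to the left, rotate +25.6° → (-19.3444, 9.9910, 238.6000°)
go_straight(5.68): x += 5.68·cos θ, y += 5.68·sin θ → (-22.3037, 5.1428, 238.6000°)
turn_right(134.7°): centre at ρ to the right, rotate −134.7° → (-26.3171, 5.7605, 103.9000°)

(-26.3171, 5.7605, 103.9000°)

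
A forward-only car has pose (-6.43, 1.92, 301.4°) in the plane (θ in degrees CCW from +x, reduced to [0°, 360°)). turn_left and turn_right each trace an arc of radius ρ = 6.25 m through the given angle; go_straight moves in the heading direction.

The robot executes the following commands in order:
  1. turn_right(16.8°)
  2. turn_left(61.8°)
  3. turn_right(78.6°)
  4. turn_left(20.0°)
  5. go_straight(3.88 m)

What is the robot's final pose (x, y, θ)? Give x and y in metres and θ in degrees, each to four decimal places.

(5.1185, -16.4197, 287.8000°)

set_pose: (x, y, θ) = (-6.4300, 1.9200, 301.4000°), ρ = 6.25
turn_right(16.8°): centre at ρ to the right, rotate −16.8° → (-5.7165, 0.2391, 284.6000°)
turn_left(61.8°): centre at ρ to the left, rotate +61.8° → (-1.1380, -4.2602, 346.4000°)
turn_right(78.6°): centre at ρ to the right, rotate −78.6° → (3.6378, -10.5749, 267.8000°)
turn_left(20.0°): centre at ρ to the left, rotate +20.0° → (3.9324, -12.7254, 287.8000°)
go_straight(3.88): x += 3.88·cos θ, y += 3.88·sin θ → (5.1185, -16.4197, 287.8000°)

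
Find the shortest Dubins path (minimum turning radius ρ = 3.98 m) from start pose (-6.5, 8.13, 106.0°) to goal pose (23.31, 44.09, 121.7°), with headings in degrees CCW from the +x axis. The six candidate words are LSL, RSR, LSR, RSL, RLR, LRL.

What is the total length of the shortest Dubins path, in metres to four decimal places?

Let ψ = atan2(Δy, Δx) = atan2(35.96, 29.81) = 50.3421° be the start→goal bearing.
Normalize: d = |goal − start| / ρ = 46.709289/3.98 = 11.736002, α = (θ_start − ψ) mod 360° = 55.6579° = 0.971414 rad, β = (θ_goal − ψ) mod 360° = 71.3579° = 1.245431 rad.
Common terms: sin α = 0.825684, cos α = 0.564132, sin β = 0.947534, cos β = 0.319655, cos(α−β) = 0.962692, d² = 137.733750. Work in radians in the unit-radius frame; every candidate has L = ρ·(t + p + q).
LSL: p² = 2 + d² − 2cos(α−β) + 2d(sin α − sin β) = 134.948312; p = √p² = 11.616726; φ = atan2(cos β − cos α, d + sin α − sin β) = -0.021047 rad; t = (φ − α) mod 2π = 5.290724 rad, q = (β − φ) mod 2π = 1.266478 rad → L = 3.98·(5.290724 + 11.616726 + 1.266478) = 3.98·18.173928 = 72.332232 m
RSR: p² = 2 + d² − 2cos(α−β) + 2d(sin β − sin α) = 140.668422; p = √p² = 11.860372; φ = atan2(cos α − cos β, d − sin α + sin β) = 0.020614 rad; t = (α − φ) mod 2π = 0.950800 rad, q = (φ − β) mod 2π = 5.058369 rad → L = 3.98·(0.950800 + 11.860372 + 5.058369) = 3.98·17.869541 = 71.120771 m
LSR: p² = d² − 2 + 2cos(α−β) + 2d(sin α + sin β) = 179.280124; p = √p² = 13.389553; φ = atan2(−cos α − cos β, d + sin α + sin β) − atan2(−2, p) = 0.082946 rad; t = (φ − α) mod 2π = 5.394717 rad, q = (φ − β) mod 2π = 5.120700 rad → L = 3.98·(5.394717 + 13.389553 + 5.120700) = 3.98·23.904970 = 95.141781 m
RSL: p² = d² − 2 + 2cos(α−β) − 2d(sin α + sin β) = 96.038144; p = √p² = 9.799905; φ = atan2(cos α + cos β, d − sin α − sin β) − atan2(2, p) = -0.112842 rad; t = (α − φ) mod 2π = 1.084256 rad, q = (β − φ) mod 2π = 1.358273 rad → L = 3.98·(1.084256 + 9.799905 + 1.358273) = 3.98·12.242434 = 48.724887 m
RLR: c = (6 − d² + 2cos(α−β) + 2d(sin α − sin β))/8 = -16.583553, |c| > 1 → infeasible
LRL: c = (6 − d² + 2cos(α−β) − 2d(sin α − sin β))/8 = -15.868539, |c| > 1 → infeasible
Shortest: RSL with L = 48.724887 m ≈ 48.7249 m

48.7249 m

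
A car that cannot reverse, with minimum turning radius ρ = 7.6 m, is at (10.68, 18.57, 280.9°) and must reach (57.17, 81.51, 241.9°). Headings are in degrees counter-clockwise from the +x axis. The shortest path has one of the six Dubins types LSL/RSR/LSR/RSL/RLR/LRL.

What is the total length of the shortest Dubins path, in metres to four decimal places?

116.3791 m

Let ψ = atan2(Δy, Δx) = atan2(62.94, 46.49) = 53.5489° be the start→goal bearing.
Normalize: d = |goal − start| / ρ = 78.248091/7.6 = 10.295801, α = (θ_start − ψ) mod 360° = 227.3511° = 3.968025 rad, β = (θ_goal − ψ) mod 360° = 188.3511° = 3.287346 rad.
Common terms: sin α = -0.735519, cos α = -0.677505, sin β = -0.145238, cos β = -0.989397, cos(α−β) = 0.777146, d² = 106.003527. Work in radians in the unit-radius frame; every candidate has L = ρ·(t + p + q).
LSL: p² = 2 + d² − 2cos(α−β) + 2d(sin α − sin β) = 94.294409; p = √p² = 9.710531; φ = atan2(cos β − cos α, d + sin α − sin β) = -0.032124 rad; t = (φ − α) mod 2π = 2.283036 rad, q = (β − φ) mod 2π = 3.319471 rad → L = 7.6·(2.283036 + 9.710531 + 3.319471) = 7.6·15.313038 = 116.379087 m
RSR: p² = 2 + d² − 2cos(α−β) + 2d(sin β − sin α) = 118.604060; p = √p² = 10.890549; φ = atan2(cos α − cos β, d − sin α + sin β) = 0.028643 rad; t = (α − φ) mod 2π = 3.939382 rad, q = (φ − β) mod 2π = 3.024482 rad → L = 7.6·(3.939382 + 10.890549 + 3.024482) = 7.6·17.854413 = 135.693538 m
LSR: p² = d² − 2 + 2cos(α−β) + 2d(sin α + sin β) = 87.421630; p = √p² = 9.349953; φ = atan2(−cos α − cos β, d + sin α + sin β) − atan2(−2, p) = 0.385960 rad; t = (φ − α) mod 2π = 2.701121 rad, q = (φ − β) mod 2π = 3.381799 rad → L = 7.6·(2.701121 + 9.349953 + 3.381799) = 7.6·15.432873 = 117.289836 m
RSL: p² = d² − 2 + 2cos(α−β) − 2d(sin α + sin β) = 123.694008; p = √p² = 11.121781; φ = atan2(cos α + cos β, d − sin α − sin β) − atan2(2, p) = -0.325977 rad; t = (α − φ) mod 2π = 4.294002 rad, q = (β − φ) mod 2π = 3.613323 rad → L = 7.6·(4.294002 + 11.121781 + 3.613323) = 7.6·19.029105 = 144.621201 m
RLR: c = (6 − d² + 2cos(α−β) + 2d(sin α − sin β))/8 = -13.825508, |c| > 1 → infeasible
LRL: c = (6 − d² + 2cos(α−β) − 2d(sin α − sin β))/8 = -10.786801, |c| > 1 → infeasible
Shortest: LSL with L = 116.379087 m ≈ 116.3791 m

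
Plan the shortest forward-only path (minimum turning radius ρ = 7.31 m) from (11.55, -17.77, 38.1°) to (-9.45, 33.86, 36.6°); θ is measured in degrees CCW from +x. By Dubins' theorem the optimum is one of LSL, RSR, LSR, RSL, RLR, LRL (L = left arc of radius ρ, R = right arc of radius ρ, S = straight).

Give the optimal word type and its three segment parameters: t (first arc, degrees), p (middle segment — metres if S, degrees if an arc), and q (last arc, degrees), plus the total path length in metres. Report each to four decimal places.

LSR: t = 89.2366°, p = 39.1680 m, q = 90.7366°, L = 62.1296 m

Let ψ = atan2(Δy, Δx) = atan2(51.63, -21.00) = 112.1336° be the start→goal bearing.
Normalize: d = |goal − start| / ρ = 55.737392/7.31 = 7.624814, α = (θ_start − ψ) mod 360° = 285.9664° = 4.991056 rad, β = (θ_goal − ψ) mod 360° = 284.4664° = 4.964876 rad.
Common terms: sin α = -0.961423, cos α = 0.275074, sin β = -0.968294, cos β = 0.249813, cos(α−β) = 0.999657, d² = 58.137793. Work in radians in the unit-radius frame; every candidate has L = ρ·(t + p + q).
LSL: p² = 2 + d² − 2cos(α−β) + 2d(sin α − sin β) = 58.243260; p = √p² = 7.631727; φ = atan2(cos β − cos α, d + sin α − sin β) = -0.003310 rad; t = (φ − α) mod 2π = 1.288819 rad, q = (β − φ) mod 2π = 4.968186 rad → L = 7.31·(1.288819 + 7.631727 + 4.968186) = 7.31·13.888733 = 101.526635 m
RSR: p² = 2 + d² − 2cos(α−β) + 2d(sin β − sin α) = 58.033695; p = √p² = 7.617985; φ = atan2(cos α − cos β, d − sin α + sin β) = 0.003316 rad; t = (α − φ) mod 2π = 4.987740 rad, q = (φ − β) mod 2π = 1.321625 rad → L = 7.31·(4.987740 + 7.617985 + 1.321625) = 7.31·13.927350 = 101.808930 m
LSR: p² = d² − 2 + 2cos(α−β) + 2d(sin α + sin β) = 28.709639; p = √p² = 5.358138; φ = atan2(−cos α − cos β, d + sin α + sin β) − atan2(−2, p) = 0.265343 rad; t = (φ − α) mod 2π = 1.557472 rad, q = (φ − β) mod 2π = 1.583652 rad → L = 7.31·(1.557472 + 5.358138 + 1.583652) = 7.31·8.499262 = 62.129602 m
RSL: p² = d² − 2 + 2cos(α−β) − 2d(sin α + sin β) = 87.564576; p = √p² = 9.357595; φ = atan2(cos α + cos β, d − sin α − sin β) − atan2(2, p) = -0.155681 rad; t = (α − φ) mod 2π = 5.146737 rad, q = (β − φ) mod 2π = 5.120557 rad → L = 7.31·(5.146737 + 9.357595 + 5.120557) = 7.31·19.624889 = 143.457940 m
RLR: c = (6 − d² + 2cos(α−β) + 2d(sin α − sin β))/8 = -6.254212, |c| > 1 → infeasible
LRL: c = (6 − d² + 2cos(α−β) − 2d(sin α − sin β))/8 = -6.280408, |c| > 1 → infeasible
Shortest: LSR with L = 62.129602 m ≈ 62.1296 m
Convert LSR to answer units (arcs ×180/π): t = 1.557472·180/π = 89.2366°, p = ρ·p = 7.31·5.358138 = 39.1680 m, q = 1.583652·180/π = 90.7366°, L = 62.1296 m.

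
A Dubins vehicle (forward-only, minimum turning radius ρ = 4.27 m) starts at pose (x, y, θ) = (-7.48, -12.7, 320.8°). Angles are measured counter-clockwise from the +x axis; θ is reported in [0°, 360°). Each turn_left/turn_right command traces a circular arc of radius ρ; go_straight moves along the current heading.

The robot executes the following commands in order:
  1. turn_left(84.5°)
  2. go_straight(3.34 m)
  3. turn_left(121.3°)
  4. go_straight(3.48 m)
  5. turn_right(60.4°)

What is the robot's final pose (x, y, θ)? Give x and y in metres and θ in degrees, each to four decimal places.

(-7.9385, 0.9058, 106.2000°)

set_pose: (x, y, θ) = (-7.4800, -12.7000, 320.8000°), ρ = 4.27
turn_left(84.5°): centre at ρ to the left, rotate +84.5° → (-1.7461, -12.3945, 405.3000° ≡ 45.3000°)
go_straight(3.34): x += 3.34·cos θ, y += 3.34·sin θ → (0.6032, -10.0204, 45.3000°)
turn_left(121.3°): centre at ρ to the left, rotate +121.3° → (-1.4423, -2.8632, 166.6000°)
go_straight(3.48): x += 3.48·cos θ, y += 3.48·sin θ → (-4.8276, -2.0567, 166.6000°)
turn_right(60.4°): centre at ρ to the right, rotate −60.4° → (-7.9385, 0.9058, 106.2000°)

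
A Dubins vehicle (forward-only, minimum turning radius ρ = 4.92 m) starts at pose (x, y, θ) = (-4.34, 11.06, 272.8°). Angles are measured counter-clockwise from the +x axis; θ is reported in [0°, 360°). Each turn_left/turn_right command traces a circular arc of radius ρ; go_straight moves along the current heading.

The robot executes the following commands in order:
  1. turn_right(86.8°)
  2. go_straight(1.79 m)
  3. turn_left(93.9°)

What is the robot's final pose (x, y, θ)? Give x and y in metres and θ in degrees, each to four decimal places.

set_pose: (x, y, θ) = (-4.3400, 11.0600, 272.8000°), ρ = 4.92
turn_right(86.8°): centre at ρ to the right, rotate −86.8° → (-8.7398, 5.9266, 186.0000°)
go_straight(1.79): x += 1.79·cos θ, y += 1.79·sin θ → (-10.5200, 5.7395, 186.0000°)
turn_left(93.9°): centre at ρ to the left, rotate +93.9° → (-14.8525, 0.0006, 279.9000°)

(-14.8525, 0.0006, 279.9000°)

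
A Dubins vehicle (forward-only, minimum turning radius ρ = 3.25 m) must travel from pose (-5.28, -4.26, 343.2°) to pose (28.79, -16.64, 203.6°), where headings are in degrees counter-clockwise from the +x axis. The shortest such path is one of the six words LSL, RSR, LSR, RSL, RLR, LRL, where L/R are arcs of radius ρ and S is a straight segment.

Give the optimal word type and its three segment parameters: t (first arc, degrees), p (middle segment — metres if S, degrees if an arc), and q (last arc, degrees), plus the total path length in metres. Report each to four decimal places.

Let ψ = atan2(Δy, Δx) = atan2(-12.38, 34.07) = -19.9696° be the start→goal bearing.
Normalize: d = |goal − start| / ρ = 36.249542/3.25 = 11.153705, α = (θ_start − ψ) mod 360° = 3.1696° = 0.055320 rad, β = (θ_goal − ψ) mod 360° = 223.5696° = 3.902026 rad.
Common terms: sin α = 0.055292, cos α = 0.998470, sin β = -0.689235, cos β = -0.724538, cos(α−β) = -0.761538, d² = 124.405141. Work in radians in the unit-radius frame; every candidate has L = ρ·(t + p + q).
LSL: p² = 2 + d² − 2cos(α−β) + 2d(sin α − sin β) = 144.536688; p = √p² = 12.022341; φ = atan2(cos β − cos α, d + sin α − sin β) = -0.143812 rad; t = (φ − α) mod 2π = 6.084053 rad, q = (β − φ) mod 2π = 4.045838 rad → L = 3.25·(6.084053 + 12.022341 + 4.045838) = 3.25·22.152232 = 71.994755 m
RSR: p² = 2 + d² − 2cos(α−β) + 2d(sin β − sin α) = 111.319747; p = √p² = 10.550817; φ = atan2(cos α − cos β, d − sin α + sin β) = 0.164040 rad; t = (α − φ) mod 2π = 6.174465 rad, q = (φ − β) mod 2π = 2.545200 rad → L = 3.25·(6.174465 + 10.550817 + 2.545200) = 3.25·19.270482 = 62.629068 m
LSR: p² = d² − 2 + 2cos(α−β) + 2d(sin α + sin β) = 106.740427; p = √p² = 10.331526; φ = atan2(−cos α − cos β, d + sin α + sin β) − atan2(−2, p) = 0.165183 rad; t = (φ − α) mod 2π = 0.109863 rad, q = (φ − β) mod 2π = 2.546343 rad → L = 3.25·(0.109863 + 10.331526 + 2.546343) = 3.25·12.987732 = 42.210129 m
RSL: p² = d² − 2 + 2cos(α−β) − 2d(sin α + sin β) = 135.023701; p = √p² = 11.619970; φ = atan2(cos α + cos β, d − sin α − sin β) − atan2(2, p) = -0.147213 rad; t = (α − φ) mod 2π = 0.202533 rad, q = (β − φ) mod 2π = 4.049238 rad → L = 3.25·(0.202533 + 11.619970 + 4.049238) = 3.25·15.871741 = 51.583158 m
RLR: c = (6 − d² + 2cos(α−β) + 2d(sin α − sin β))/8 = -12.914968, |c| > 1 → infeasible
LRL: c = (6 − d² + 2cos(α−β) − 2d(sin α − sin β))/8 = -17.067086, |c| > 1 → infeasible
Shortest: LSR with L = 42.210129 m ≈ 42.2101 m
Convert LSR to answer units (arcs ×180/π): t = 0.109863·180/π = 6.2947°, p = ρ·p = 3.25·10.331526 = 33.5775 m, q = 2.546343·180/π = 145.8947°, L = 42.2101 m.

LSR: t = 6.2947°, p = 33.5775 m, q = 145.8947°, L = 42.2101 m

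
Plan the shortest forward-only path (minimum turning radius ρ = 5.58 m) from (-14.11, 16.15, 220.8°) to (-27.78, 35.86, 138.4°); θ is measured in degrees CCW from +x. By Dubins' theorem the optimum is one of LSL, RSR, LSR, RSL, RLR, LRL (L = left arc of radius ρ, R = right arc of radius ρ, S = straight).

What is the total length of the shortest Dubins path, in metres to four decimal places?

Let ψ = atan2(Δy, Δx) = atan2(19.71, -13.67) = 124.7435° be the start→goal bearing.
Normalize: d = |goal − start| / ρ = 23.986517/5.58 = 4.298659, α = (θ_start − ψ) mod 360° = 96.0565° = 1.676502 rad, β = (θ_goal − ψ) mod 360° = 13.6565° = 0.238351 rad.
Common terms: sin α = 0.994418, cos α = -0.105509, sin β = 0.236101, cos β = 0.971729, cos(α−β) = 0.132256, d² = 18.478469. Work in radians in the unit-radius frame; every candidate has L = ρ·(t + p + q).
LSL: p² = 2 + d² − 2cos(α−β) + 2d(sin α − sin β) = 26.733455; p = √p² = 5.170441; φ = atan2(cos β − cos α, d + sin α − sin β) = 0.209883 rad; t = (φ − α) mod 2π = 4.816566 rad, q = (β − φ) mod 2π = 0.028468 rad → L = 5.58·(4.816566 + 5.170441 + 0.028468) = 5.58·10.015475 = 55.886348 m
RSR: p² = 2 + d² − 2cos(α−β) + 2d(sin β − sin α) = 13.694457; p = √p² = 3.700602; φ = atan2(cos α − cos β, d − sin α + sin β) = -0.295374 rad; t = (α − φ) mod 2π = 1.971877 rad, q = (φ − β) mod 2π = 5.749460 rad → L = 5.58·(1.971877 + 3.700602 + 5.749460) = 5.58·11.421939 = 63.734419 m
LSR: p² = d² − 2 + 2cos(α−β) + 2d(sin α + sin β) = 27.322143; p = √p² = 5.227059; φ = atan2(−cos α − cos β, d + sin α + sin β) − atan2(−2, p) = 0.210038 rad; t = (φ − α) mod 2π = 4.816721 rad, q = (φ − β) mod 2π = 6.254872 rad → L = 5.58·(4.816721 + 5.227059 + 6.254872) = 5.58·16.298652 = 90.946479 m
RSL: p² = d² − 2 + 2cos(α−β) − 2d(sin α + sin β) = 6.163820; p = √p² = 2.482704; φ = atan2(cos α + cos β, d − sin α − sin β) − atan2(2, p) = -0.402965 rad; t = (α − φ) mod 2π = 2.079467 rad, q = (β − φ) mod 2π = 0.641316 rad → L = 5.58·(2.079467 + 2.482704 + 0.641316) = 5.58·5.203487 = 29.035455 m
RLR: c = (6 − d² + 2cos(α−β) + 2d(sin α − sin β))/8 = -0.711807; p = 2π − arccos c = 3.920321 rad; φ = atan2(cos α − cos β, d − sin α + sin β) = -0.295374 rad; t = (α − φ + p/2) mod 2π = 3.932037 rad, q = (α − β − t + p) mod 2π = 1.426435 rad → L = 5.58·(3.932037 + 3.920321 + 1.426435) = 5.58·9.278794 = 51.775670 m
LRL: c = (6 − d² + 2cos(α−β) − 2d(sin α − sin β))/8 = -2.341682, |c| > 1 → infeasible
Shortest: RSL with L = 29.035455 m ≈ 29.0355 m

29.0355 m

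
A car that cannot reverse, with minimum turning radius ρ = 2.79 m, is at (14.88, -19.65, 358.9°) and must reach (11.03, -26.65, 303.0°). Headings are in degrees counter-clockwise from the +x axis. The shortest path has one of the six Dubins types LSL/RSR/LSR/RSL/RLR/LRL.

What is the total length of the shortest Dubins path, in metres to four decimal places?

Let ψ = atan2(Δy, Δx) = atan2(-7.00, -3.85) = -118.8108° be the start→goal bearing.
Normalize: d = |goal − start| / ρ = 7.988899/2.79 = 2.863404, α = (θ_start − ψ) mod 360° = 117.7108° = 2.054441 rad, β = (θ_goal − ψ) mod 360° = 61.8108° = 1.078802 rad.
Common terms: sin α = 0.885306, cos α = -0.465009, sin β = 0.881392, cos β = 0.472385, cos(α−β) = 0.560639, d² = 8.199085. Work in radians in the unit-radius frame; every candidate has L = ρ·(t + p + q).
LSL: p² = 2 + d² − 2cos(α−β) + 2d(sin α − sin β) = 9.100220; p = √p² = 3.016657; φ = atan2(cos β − cos α, d + sin α − sin β) = 0.315971 rad; t = (φ − α) mod 2π = 4.544715 rad, q = (β − φ) mod 2π = 0.762831 rad → L = 2.79·(4.544715 + 3.016657 + 0.762831) = 2.79·8.324203 = 23.224527 m
RSR: p² = 2 + d² − 2cos(α−β) + 2d(sin β − sin α) = 9.055395; p = √p² = 3.009218; φ = atan2(cos α − cos β, d − sin α + sin β) = -0.316779 rad; t = (α − φ) mod 2π = 2.371220 rad, q = (φ − β) mod 2π = 4.887605 rad → L = 2.79·(2.371220 + 3.009218 + 4.887605) = 2.79·10.268043 = 28.647839 m
LSR: p² = d² − 2 + 2cos(α−β) + 2d(sin α + sin β) = 17.437908; p = √p² = 4.175872; φ = atan2(−cos α − cos β, d + sin α + sin β) − atan2(−2, p) = 0.445067 rad; t = (φ − α) mod 2π = 4.673811 rad, q = (φ − β) mod 2π = 5.649450 rad → L = 2.79·(4.673811 + 4.175872 + 5.649450) = 2.79·14.499133 = 40.452582 m
RSL: p² = d² − 2 + 2cos(α−β) − 2d(sin α + sin β) = -2.797182 < 0 → infeasible
RLR: c = (6 − d² + 2cos(α−β) + 2d(sin α − sin β))/8 = -0.131924; p = 2π − arccos c = 4.580079 rad; φ = atan2(cos α − cos β, d − sin α + sin β) = -0.316779 rad; t = (α − φ + p/2) mod 2π = 4.661259 rad, q = (α − β − t + p) mod 2π = 0.894459 rad → L = 2.79·(4.661259 + 4.580079 + 0.894459) = 2.79·10.135797 = 28.278873 m
LRL: c = (6 − d² + 2cos(α−β) − 2d(sin α − sin β))/8 = -0.137527; p = 2π − arccos c = 4.574424 rad; φ = atan2(cos β − cos α, d + sin α − sin β) = 0.315971 rad; t = (φ − α + p/2) mod 2π = 0.548742 rad, q = (β − α − t + p) mod 2π = 3.050043 rad → L = 2.79·(0.548742 + 4.574424 + 3.050043) = 2.79·8.173209 = 22.803254 m
Shortest: LRL with L = 22.803254 m ≈ 22.8033 m

22.8033 m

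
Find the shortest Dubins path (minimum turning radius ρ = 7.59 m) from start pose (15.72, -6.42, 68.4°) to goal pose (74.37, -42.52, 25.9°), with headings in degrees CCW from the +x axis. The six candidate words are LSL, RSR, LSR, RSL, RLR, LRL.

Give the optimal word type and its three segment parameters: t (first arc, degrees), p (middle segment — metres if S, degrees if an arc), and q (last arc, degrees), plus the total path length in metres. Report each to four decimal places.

RSL: t = 113.1460°, p = 52.9283 m, q = 70.6460°, L = 77.2753 m

Let ψ = atan2(Δy, Δx) = atan2(-36.10, 58.65) = -31.6130° be the start→goal bearing.
Normalize: d = |goal − start| / ρ = 68.869678/7.59 = 9.073739, α = (θ_start − ψ) mod 360° = 100.0130° = 1.745555 rad, β = (θ_goal − ψ) mod 360° = 57.5130° = 1.003790 rad.
Common terms: sin α = 0.984768, cos α = -0.173871, sin β = 0.843513, cos β = 0.537109, cos(α−β) = 0.737277, d² = 82.332736. Work in radians in the unit-radius frame; every candidate has L = ρ·(t + p + q).
LSL: p² = 2 + d² − 2cos(α−β) + 2d(sin α − sin β) = 85.421614; p = √p² = 9.242381; φ = atan2(cos β − cos α, d + sin α − sin β) = 0.077002 rad; t = (φ − α) mod 2π = 4.614632 rad, q = (β − φ) mod 2π = 0.926788 rad → L = 7.59·(4.614632 + 9.242381 + 0.926788) = 7.59·14.783802 = 112.209056 m
RSR: p² = 2 + d² − 2cos(α−β) + 2d(sin β − sin α) = 80.294749; p = √p² = 8.960734; φ = atan2(cos α − cos β, d − sin α + sin β) = -0.079427 rad; t = (α − φ) mod 2π = 1.824983 rad, q = (φ − β) mod 2π = 5.199968 rad → L = 7.59·(1.824983 + 8.960734 + 5.199968) = 7.59·15.985684 = 121.331341 m
LSR: p² = d² − 2 + 2cos(α−β) + 2d(sin α + sin β) = 114.985986; p = √p² = 10.723152; φ = atan2(−cos α − cos β, d + sin α + sin β) − atan2(−2, p) = 0.151088 rad; t = (φ − α) mod 2π = 4.688718 rad, q = (φ − β) mod 2π = 5.430482 rad → L = 7.59·(4.688718 + 10.723152 + 5.430482) = 7.59·20.842352 = 158.193451 m
RSL: p² = d² − 2 + 2cos(α−β) − 2d(sin α + sin β) = 48.628596; p = √p² = 6.973421; φ = atan2(cos α + cos β, d − sin α − sin β) − atan2(2, p) = -0.229215 rad; t = (α − φ) mod 2π = 1.974770 rad, q = (β − φ) mod 2π = 1.233005 rad → L = 7.59·(1.974770 + 6.973421 + 1.233005) = 7.59·10.181196 = 77.275279 m
RLR: c = (6 − d² + 2cos(α−β) + 2d(sin α − sin β))/8 = -9.036844, |c| > 1 → infeasible
LRL: c = (6 − d² + 2cos(α−β) − 2d(sin α − sin β))/8 = -9.677702, |c| > 1 → infeasible
Shortest: RSL with L = 77.275279 m ≈ 77.2753 m
Convert RSL to answer units (arcs ×180/π): t = 1.974770·180/π = 113.1460°, p = ρ·p = 7.59·6.973421 = 52.9283 m, q = 1.233005·180/π = 70.6460°, L = 77.2753 m.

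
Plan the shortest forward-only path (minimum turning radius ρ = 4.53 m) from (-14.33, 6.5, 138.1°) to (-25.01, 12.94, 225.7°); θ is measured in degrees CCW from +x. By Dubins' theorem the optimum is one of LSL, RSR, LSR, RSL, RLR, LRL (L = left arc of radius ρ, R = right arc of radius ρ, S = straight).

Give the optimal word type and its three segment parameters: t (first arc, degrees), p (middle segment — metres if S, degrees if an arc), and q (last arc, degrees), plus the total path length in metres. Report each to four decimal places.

Let ψ = atan2(Δy, Δx) = atan2(6.44, -10.68) = 148.9102° be the start→goal bearing.
Normalize: d = |goal − start| / ρ = 12.471407/4.53 = 2.753070, α = (θ_start − ψ) mod 360° = 349.1898° = 6.094512 rad, β = (θ_goal − ψ) mod 360° = 76.7898° = 1.340235 rad.
Common terms: sin α = -0.187556, cos α = 0.982254, sin β = 0.973538, cos β = 0.228524, cos(α−β) = 0.041876, d² = 7.579395. Work in radians in the unit-radius frame; every candidate has L = ρ·(t + p + q).
LSL: p² = 2 + d² − 2cos(α−β) + 2d(sin α − sin β) = 3.102496; p = √p² = 1.761390; φ = atan2(cos β − cos α, d + sin α − sin β) = -0.442188 rad; t = (φ − α) mod 2π = 6.029671 rad, q = (β − φ) mod 2π = 1.782423 rad → L = 4.53·(6.029671 + 1.761390 + 1.782423) = 4.53·9.573484 = 43.367883 m
RSR: p² = 2 + d² − 2cos(α−β) + 2d(sin β − sin α) = 15.888790; p = √p² = 3.986075; φ = atan2(cos α − cos β, d − sin α + sin β) = 0.190236 rad; t = (α − φ) mod 2π = 5.904276 rad, q = (φ − β) mod 2π = 5.133186 rad → L = 4.53·(5.904276 + 3.986075 + 5.133186) = 4.53·15.023537 = 68.056622 m
LSR: p² = d² − 2 + 2cos(α−β) + 2d(sin α + sin β) = 9.990876; p = √p² = 3.160835; φ = atan2(−cos α − cos β, d + sin α + sin β) − atan2(−2, p) = 0.234512 rad; t = (φ − α) mod 2π = 0.423185 rad, q = (φ − β) mod 2π = 5.177462 rad → L = 4.53·(0.423185 + 3.160835 + 5.177462) = 4.53·8.761482 = 39.689513 m
RSL: p² = d² − 2 + 2cos(α−β) − 2d(sin α + sin β) = 1.335416; p = √p² = 1.155602; φ = atan2(cos α + cos β, d − sin α − sin β) − atan2(2, p) = -0.495108 rad; t = (α − φ) mod 2π = 0.306435 rad, q = (β − φ) mod 2π = 1.835343 rad → L = 4.53·(0.306435 + 1.155602 + 1.835343) = 4.53·3.297380 = 14.937130 m
RLR: c = (6 − d² + 2cos(α−β) + 2d(sin α − sin β))/8 = -0.986099; p = 2π − arccos c = 3.308527 rad; φ = atan2(cos α − cos β, d − sin α + sin β) = 0.190236 rad; t = (α − φ + p/2) mod 2π = 1.275354 rad, q = (α − β − t + p) mod 2π = 0.504264 rad → L = 4.53·(1.275354 + 3.308527 + 0.504264) = 4.53·5.088145 = 23.049299 m
LRL: c = (6 − d² + 2cos(α−β) − 2d(sin α − sin β))/8 = 0.612188; p = 2π − arccos c = 5.371214 rad; φ = atan2(cos β − cos α, d + sin α − sin β) = -0.442188 rad; t = (φ − α + p/2) mod 2π = 2.432093 rad, q = (β − α − t + p) mod 2π = 4.468030 rad → L = 4.53·(2.432093 + 5.371214 + 4.468030) = 4.53·12.271336 = 55.589151 m
Shortest: RSL with L = 14.937130 m ≈ 14.9371 m
Convert RSL to answer units (arcs ×180/π): t = 0.306435·180/π = 17.5574°, p = ρ·p = 4.53·1.155602 = 5.2349 m, q = 1.835343·180/π = 105.1574°, L = 14.9371 m.

RSL: t = 17.5574°, p = 5.2349 m, q = 105.1574°, L = 14.9371 m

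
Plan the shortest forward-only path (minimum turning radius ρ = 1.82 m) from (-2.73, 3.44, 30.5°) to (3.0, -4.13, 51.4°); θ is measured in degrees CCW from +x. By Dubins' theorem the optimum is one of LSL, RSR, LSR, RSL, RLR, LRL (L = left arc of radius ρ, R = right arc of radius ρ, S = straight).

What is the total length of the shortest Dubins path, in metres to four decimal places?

13.1924 m

Let ψ = atan2(Δy, Δx) = atan2(-7.57, 5.73) = -52.8766° be the start→goal bearing.
Normalize: d = |goal − start| / ρ = 9.494093/1.82 = 5.216535, α = (θ_start − ψ) mod 360° = 83.3766° = 1.455197 rad, β = (θ_goal − ψ) mod 360° = 104.2766° = 1.819971 rad.
Common terms: sin α = 0.993326, cos α = 0.115342, sin β = 0.969116, cos β = -0.246604, cos(α−β) = 0.934204, d² = 27.212233. Work in radians in the unit-radius frame; every candidate has L = ρ·(t + p + q).
LSL: p² = 2 + d² − 2cos(α−β) + 2d(sin α − sin β) = 27.596403; p = √p² = 5.253228; φ = atan2(cos β − cos α, d + sin α − sin β) = -0.068954 rad; t = (φ − α) mod 2π = 4.759034 rad, q = (β − φ) mod 2π = 1.888925 rad → L = 1.82·(4.759034 + 5.253228 + 1.888925) = 1.82·11.901187 = 21.660160 m
RSR: p² = 2 + d² − 2cos(α−β) + 2d(sin β − sin α) = 27.091245; p = √p² = 5.204925; φ = atan2(cos α − cos β, d − sin α + sin β) = 0.069595 rad; t = (α − φ) mod 2π = 1.385602 rad, q = (φ − β) mod 2π = 4.532810 rad → L = 1.82·(1.385602 + 5.204925 + 4.532810) = 1.82·11.123337 = 20.244473 m
LSR: p² = d² − 2 + 2cos(α−β) + 2d(sin α + sin β) = 47.554937; p = √p² = 6.896009; φ = atan2(−cos α − cos β, d + sin α + sin β) − atan2(−2, p) = 0.300561 rad; t = (φ − α) mod 2π = 5.128549 rad, q = (φ − β) mod 2π = 4.763775 rad → L = 1.82·(5.128549 + 6.896009 + 4.763775) = 1.82·16.788333 = 30.554766 m
RSL: p² = d² − 2 + 2cos(α−β) − 2d(sin α + sin β) = 6.606347; p = √p² = 2.570281; φ = atan2(cos α + cos β, d − sin α − sin β) − atan2(2, p) = -0.701575 rad; t = (α − φ) mod 2π = 2.156772 rad, q = (β − φ) mod 2π = 2.521546 rad → L = 1.82·(2.156772 + 2.570281 + 2.521546) = 1.82·7.248599 = 13.192450 m
RLR: c = (6 − d² + 2cos(α−β) + 2d(sin α − sin β))/8 = -2.386406, |c| > 1 → infeasible
LRL: c = (6 − d² + 2cos(α−β) − 2d(sin α − sin β))/8 = -2.449550, |c| > 1 → infeasible
Shortest: RSL with L = 13.192450 m ≈ 13.1924 m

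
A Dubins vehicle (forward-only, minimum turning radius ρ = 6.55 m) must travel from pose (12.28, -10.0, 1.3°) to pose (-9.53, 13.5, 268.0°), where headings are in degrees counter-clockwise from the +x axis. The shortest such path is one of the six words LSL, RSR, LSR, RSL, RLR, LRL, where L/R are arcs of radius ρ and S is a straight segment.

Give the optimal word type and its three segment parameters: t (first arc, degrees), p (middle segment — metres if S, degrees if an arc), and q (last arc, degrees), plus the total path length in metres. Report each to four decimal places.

LSL: t = 130.8093°, p = 22.5419 m, q = 135.8907°, L = 53.0308 m

Let ψ = atan2(Δy, Δx) = atan2(23.50, -21.81) = 132.8639° be the start→goal bearing.
Normalize: d = |goal − start| / ρ = 32.061287/6.55 = 4.894853, α = (θ_start − ψ) mod 360° = 228.4361° = 3.986961 rad, β = (θ_goal − ψ) mod 360° = 135.1361° = 2.358569 rad.
Common terms: sin α = -0.748216, cos α = -0.663455, sin β = 0.705426, cos β = -0.708784, cos(α−β) = -0.057564, d² = 23.959585. Work in radians in the unit-radius frame; every candidate has L = ρ·(t + p + q).
LSL: p² = 2 + d² − 2cos(α−β) + 2d(sin α − sin β) = 11.843991; p = √p² = 3.441510; φ = atan2(cos β − cos α, d + sin α − sin β) = -0.013172 rad; t = (φ − α) mod 2π = 2.283052 rad, q = (β − φ) mod 2π = 2.371741 rad → L = 6.55·(2.283052 + 3.441510 + 2.371741) = 6.55·8.096303 = 53.030786 m
RSR: p² = 2 + d² − 2cos(α−β) + 2d(sin β − sin α) = 40.305435; p = √p² = 6.348656; φ = atan2(cos α − cos β, d − sin α + sin β) = 0.007140 rad; t = (α − φ) mod 2π = 3.979821 rad, q = (φ − β) mod 2π = 3.931756 rad → L = 6.55·(3.979821 + 6.348656 + 3.931756) = 6.55·14.260234 = 93.404530 m
LSR: p² = d² − 2 + 2cos(α−β) + 2d(sin α + sin β) = 21.425553; p = √p² = 4.628774; φ = atan2(−cos α − cos β, d + sin α + sin β) − atan2(−2, p) = 0.683470 rad; t = (φ − α) mod 2π = 2.979694 rad, q = (φ − β) mod 2π = 4.608086 rad → L = 6.55·(2.979694 + 4.628774 + 4.608086) = 6.55·12.216554 = 80.018428 m
RSL: p² = d² − 2 + 2cos(α−β) − 2d(sin α + sin β) = 22.263361; p = √p² = 4.718407; φ = atan2(cos α + cos β, d − sin α − sin β) − atan2(2, p) = -0.671988 rad; t = (α − φ) mod 2π = 4.658949 rad, q = (β − φ) mod 2π = 3.030557 rad → L = 6.55·(4.658949 + 4.718407 + 3.030557) = 6.55·12.407913 = 81.271831 m
RLR: c = (6 − d² + 2cos(α−β) + 2d(sin α − sin β))/8 = -4.038179, |c| > 1 → infeasible
LRL: c = (6 − d² + 2cos(α−β) − 2d(sin α − sin β))/8 = -0.480499; p = 2π − arccos c = 4.211165 rad; φ = atan2(cos β − cos α, d + sin α − sin β) = -0.013172 rad; t = (φ − α + p/2) mod 2π = 4.388635 rad, q = (β − α − t + p) mod 2π = 4.477323 rad → L = 6.55·(4.388635 + 4.211165 + 4.477323) = 6.55·13.077124 = 85.655163 m
Shortest: LSL with L = 53.030786 m ≈ 53.0308 m
Convert LSL to answer units (arcs ×180/π): t = 2.283052·180/π = 130.8093°, p = ρ·p = 6.55·3.441510 = 22.5419 m, q = 2.371741·180/π = 135.8907°, L = 53.0308 m.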